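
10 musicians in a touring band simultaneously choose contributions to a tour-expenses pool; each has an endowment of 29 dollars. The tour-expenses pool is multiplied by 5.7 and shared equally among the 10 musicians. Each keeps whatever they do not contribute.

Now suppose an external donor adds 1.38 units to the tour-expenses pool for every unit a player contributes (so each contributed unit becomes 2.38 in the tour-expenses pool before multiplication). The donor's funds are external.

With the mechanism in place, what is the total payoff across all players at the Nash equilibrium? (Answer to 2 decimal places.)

The effective private return per unit is now 5.7 × 2.38 / 10 = 1.3566 > 1, so every player's dominant strategy flips to full contribution.
So the Nash equilibrium is full contribution by all 10; the group earns 5.7 × 2.38 × 290 = 3934.14.

3934.14 dollars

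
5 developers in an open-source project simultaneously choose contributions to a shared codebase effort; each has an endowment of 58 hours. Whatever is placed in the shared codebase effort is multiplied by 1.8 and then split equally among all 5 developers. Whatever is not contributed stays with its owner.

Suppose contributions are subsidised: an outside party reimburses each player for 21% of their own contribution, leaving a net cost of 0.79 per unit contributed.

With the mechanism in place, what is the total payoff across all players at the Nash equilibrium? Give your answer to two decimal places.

The effective private return is (1.8/5) / 0.79 = 0.4557, which is still under 1, so the mechanism doesn't change anyone's dominant strategy: zero contribution.
Everyone keeps their endowment and the group total is 5 × 58 = 290.

290.00 hours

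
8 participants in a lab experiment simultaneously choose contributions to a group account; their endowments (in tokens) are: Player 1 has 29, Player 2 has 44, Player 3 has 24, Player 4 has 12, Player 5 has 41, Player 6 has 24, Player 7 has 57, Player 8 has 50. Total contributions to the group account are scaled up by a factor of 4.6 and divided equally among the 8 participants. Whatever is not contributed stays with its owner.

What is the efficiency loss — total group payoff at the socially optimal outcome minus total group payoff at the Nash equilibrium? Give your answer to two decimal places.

1011.60 tokens

The private return per contributed unit is 4.6/8 = 0.5750 < 1 for every player regardless of endowment, so the Nash equilibrium is zero contribution and the group total is Σ E_j = 29 + 44 + 24 + 12 + 41 + 24 + 57 + 50 = 281.
Each contributed unit returns 4.600 to the group, so the social optimum is full contribution by everyone: group total = 4.600 × 281 = 1292.60.
Efficiency loss = (4.600 − 1) × 281 = 1011.60.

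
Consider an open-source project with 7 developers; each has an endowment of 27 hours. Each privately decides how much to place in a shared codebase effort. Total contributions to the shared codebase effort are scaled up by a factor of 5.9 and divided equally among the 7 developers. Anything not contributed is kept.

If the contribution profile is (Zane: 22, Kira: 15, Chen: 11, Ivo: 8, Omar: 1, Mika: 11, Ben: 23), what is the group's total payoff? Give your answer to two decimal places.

634.90 hours

Total contributed: 22 + 15 + 11 + 8 + 1 + 11 + 23 = 91; total kept: 7 × 27 − 91 = 98.
The shared codebase effort pays out 5.9 × 91 = 536.90 in aggregate.
Group total = 98 + 536.90 = 634.90.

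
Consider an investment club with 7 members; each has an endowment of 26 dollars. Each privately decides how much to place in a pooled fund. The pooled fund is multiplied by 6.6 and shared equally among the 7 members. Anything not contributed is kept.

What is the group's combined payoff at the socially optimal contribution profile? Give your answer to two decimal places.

Each contributed unit returns 6.600 to the group as a whole (0.9429 to each of 7 players), which exceeds 1, so the social optimum is full contribution: group total = 6.600 × 182 = 1201.20.

1201.20 dollars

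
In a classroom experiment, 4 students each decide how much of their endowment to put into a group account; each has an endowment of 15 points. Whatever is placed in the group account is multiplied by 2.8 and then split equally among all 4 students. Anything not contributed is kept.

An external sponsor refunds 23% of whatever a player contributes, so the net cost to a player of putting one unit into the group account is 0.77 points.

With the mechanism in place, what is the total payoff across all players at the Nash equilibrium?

With the mechanism, a contributed unit returns (2.8/4) / 0.77 = 0.9091 per unit of net cost — still below 1 — so contributing 0 remains dominant for every player.
Everyone keeps their endowment and the group total is 4 × 15 = 60.

60.00 points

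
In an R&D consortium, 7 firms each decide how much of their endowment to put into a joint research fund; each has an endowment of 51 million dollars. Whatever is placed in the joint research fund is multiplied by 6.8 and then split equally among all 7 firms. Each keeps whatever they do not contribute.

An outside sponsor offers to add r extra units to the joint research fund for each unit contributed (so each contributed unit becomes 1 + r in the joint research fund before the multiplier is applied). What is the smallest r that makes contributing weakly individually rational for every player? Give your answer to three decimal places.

0.029

With matching at rate r, one contributed unit becomes (1 + r) in the joint research fund and returns 6.8 × (1 + r) / 7 to the contributor.
Setting this equal to 1: 1 + r = 7/6.8 = 1.0294.
So the minimum matching rate is r = 1.0294 − 1 = 0.029.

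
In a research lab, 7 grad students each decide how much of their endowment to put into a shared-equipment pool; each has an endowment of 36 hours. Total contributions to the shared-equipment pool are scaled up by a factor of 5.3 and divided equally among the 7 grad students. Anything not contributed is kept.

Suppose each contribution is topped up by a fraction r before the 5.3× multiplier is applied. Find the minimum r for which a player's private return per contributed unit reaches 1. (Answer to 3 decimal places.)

With matching at rate r, one contributed unit becomes (1 + r) in the shared-equipment pool and returns 5.3 × (1 + r) / 7 to the contributor.
Setting this equal to 1: 1 + r = 7/5.3 = 1.3208.
So the minimum matching rate is r = 1.3208 − 1 = 0.321.

0.321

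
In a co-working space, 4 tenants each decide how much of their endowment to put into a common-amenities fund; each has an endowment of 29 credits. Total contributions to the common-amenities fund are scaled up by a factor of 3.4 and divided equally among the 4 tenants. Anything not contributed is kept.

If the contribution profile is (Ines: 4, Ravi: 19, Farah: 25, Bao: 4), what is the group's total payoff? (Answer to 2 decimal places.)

240.80 credits

Total contributed: 4 + 19 + 25 + 4 = 52; total kept: 4 × 29 − 52 = 64.
The common-amenities fund pays out 3.4 × 52 = 176.80 in aggregate.
Group total = 64 + 176.80 = 240.80.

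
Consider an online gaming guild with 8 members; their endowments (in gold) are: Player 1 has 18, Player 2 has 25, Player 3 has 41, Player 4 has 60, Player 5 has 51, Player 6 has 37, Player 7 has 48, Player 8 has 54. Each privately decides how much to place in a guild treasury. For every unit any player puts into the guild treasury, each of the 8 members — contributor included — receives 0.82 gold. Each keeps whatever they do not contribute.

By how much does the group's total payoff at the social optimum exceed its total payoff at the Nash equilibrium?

1857.04 gold

The private return per contributed unit is 0.82 < 1 for everyone, so the Nash equilibrium is zero contribution and the group total is Σ E_j = 18 + 25 + 41 + 60 + 51 + 37 + 48 + 54 = 334.
Each contributed unit returns 6.560 to the group, so the social optimum is full contribution by everyone: group total = 6.560 × 334 = 2191.04.
Efficiency loss = (6.560 − 1) × 334 = 1857.04.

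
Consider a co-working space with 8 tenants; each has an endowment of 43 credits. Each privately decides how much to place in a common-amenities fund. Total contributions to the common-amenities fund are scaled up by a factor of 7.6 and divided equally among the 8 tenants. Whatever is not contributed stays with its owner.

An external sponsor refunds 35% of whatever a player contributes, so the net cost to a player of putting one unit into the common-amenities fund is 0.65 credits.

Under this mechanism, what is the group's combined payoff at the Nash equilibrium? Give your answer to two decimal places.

The effective private return per unit is now (7.6/8) / 0.65 = 1.4615 > 1, so every player's dominant strategy flips to full contribution.
At the Nash equilibrium everyone contributes 43. Group total payoff = 8 × (43 × 0.35 + 7.6 × 43) = 2734.80.

2734.80 credits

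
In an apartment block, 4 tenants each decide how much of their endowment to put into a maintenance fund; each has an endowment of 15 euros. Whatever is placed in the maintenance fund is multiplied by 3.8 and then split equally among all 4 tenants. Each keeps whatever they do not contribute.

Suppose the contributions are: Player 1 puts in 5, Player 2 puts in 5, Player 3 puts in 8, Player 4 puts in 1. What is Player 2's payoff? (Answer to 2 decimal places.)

Total contributed: 5 + 5 + 8 + 1 = 19.
Each receives 3.8 × 19 / 4 = 18.05 from the maintenance fund.
Player 2 keeps 15 − 5 = 10, so Player 2's payoff is 10 + 18.05 = 28.05.

28.05 euros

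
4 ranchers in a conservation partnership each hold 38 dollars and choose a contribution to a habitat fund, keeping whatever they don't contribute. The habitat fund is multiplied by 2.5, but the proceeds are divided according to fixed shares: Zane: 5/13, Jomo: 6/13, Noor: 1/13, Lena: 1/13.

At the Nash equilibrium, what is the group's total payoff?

Each unit j contributes comes back to j as 2.5 × (j's share), so j prefers to contribute only if that share exceeds 1/2.5 = 0.4000; otherwise keeping the unit dominates.
The only share above 0.4000 is Jomo's 6/13, contributing 38; the remaining 3 contribute 0. Total contributed: 38.
The habitat fund pays out 2.5 × 38 = 95.00 in total (split across the unequal shares, but the aggregate is all that matters for the group sum).
The 3 free-riders keep 38 each, adding 114. Group total = 114 + 95.00 = 209.00.

209.00 dollars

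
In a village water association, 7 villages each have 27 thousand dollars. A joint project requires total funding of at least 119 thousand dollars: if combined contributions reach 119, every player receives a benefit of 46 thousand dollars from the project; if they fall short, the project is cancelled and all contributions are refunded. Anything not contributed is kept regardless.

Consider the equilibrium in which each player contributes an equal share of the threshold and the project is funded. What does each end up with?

56 thousand dollars

Equal share of the threshold: 119/7 = 17.
At this profile no one gains by cutting their contribution: any cut drops the total below 119, the project is cancelled, contributions are refunded, and the deviator ends with 27, which is less than 27 − 17 + 46 = 56. Contributing more than 17 just wastes the excess. So contributing exactly 17 is a best response.
Each player's payoff: 27 − 17 + 46 = 56.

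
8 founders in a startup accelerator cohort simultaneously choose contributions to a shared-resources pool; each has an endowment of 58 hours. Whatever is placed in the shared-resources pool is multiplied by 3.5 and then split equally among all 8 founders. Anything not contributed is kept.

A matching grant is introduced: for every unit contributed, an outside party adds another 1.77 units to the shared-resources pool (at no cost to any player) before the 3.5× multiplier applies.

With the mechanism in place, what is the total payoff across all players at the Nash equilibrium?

Under the mechanism each unit contributed yields 3.5 × 2.77 / 8 = 1.2119 back to its contributor per unit of net cost, which exceeds 1, making full contribution the dominant choice for everyone.
So the Nash equilibrium is full contribution by all 8; the group earns 3.5 × 2.77 × 464 = 4498.48.

4498.48 hours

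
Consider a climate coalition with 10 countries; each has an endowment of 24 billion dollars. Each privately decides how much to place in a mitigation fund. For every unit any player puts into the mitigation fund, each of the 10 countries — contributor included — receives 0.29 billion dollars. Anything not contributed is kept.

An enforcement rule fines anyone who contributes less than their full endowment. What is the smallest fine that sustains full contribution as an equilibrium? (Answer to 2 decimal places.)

Given the others contribute fully, the best deviation is to contribute 0 (any partial contribution still incurs the fine and gives up units whose private return 0.29 is below 1).
Deviating from 24 to 0 saves 24 billion dollars but forfeits the deviator's share of the drop in the mitigation fund: 0.29 × 24 = 6.96.
So the deviation gain is 24 − 6.96 = 17.04, and the fine must be at least 17.04 billion dollars to wipe it out.

17.04 billion dollars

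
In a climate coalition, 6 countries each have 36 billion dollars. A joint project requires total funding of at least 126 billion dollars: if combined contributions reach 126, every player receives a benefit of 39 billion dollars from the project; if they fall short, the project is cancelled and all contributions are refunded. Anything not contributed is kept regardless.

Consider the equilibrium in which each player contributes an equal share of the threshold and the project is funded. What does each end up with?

54 billion dollars

Equal share of the threshold: 126/6 = 21.
At this profile no one gains by cutting their contribution: any cut drops the total below 126, the project is cancelled, contributions are refunded, and the deviator ends with 36, which is less than 36 − 21 + 39 = 54. Contributing more than 21 just wastes the excess. So contributing exactly 21 is a best response.
Each player's payoff: 36 − 21 + 39 = 54.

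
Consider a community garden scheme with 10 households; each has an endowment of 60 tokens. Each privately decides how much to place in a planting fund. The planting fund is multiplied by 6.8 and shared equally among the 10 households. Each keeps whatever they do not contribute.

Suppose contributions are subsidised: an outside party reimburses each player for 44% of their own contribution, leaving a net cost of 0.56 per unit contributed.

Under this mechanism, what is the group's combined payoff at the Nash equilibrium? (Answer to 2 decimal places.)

The effective private return per unit is now (6.8/10) / 0.56 = 1.2143 > 1, so every player's dominant strategy flips to full contribution.
At the Nash equilibrium everyone contributes 60. Group total payoff = 10 × (60 × 0.44 + 6.8 × 60) = 4344.00.

4344.00 tokens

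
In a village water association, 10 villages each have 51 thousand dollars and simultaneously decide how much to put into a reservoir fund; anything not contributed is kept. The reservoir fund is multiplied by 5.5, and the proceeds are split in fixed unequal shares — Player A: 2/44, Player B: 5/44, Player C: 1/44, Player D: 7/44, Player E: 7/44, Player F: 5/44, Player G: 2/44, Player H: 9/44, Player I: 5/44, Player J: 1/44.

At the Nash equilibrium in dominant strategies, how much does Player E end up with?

Player j's private return per contributed unit is 5.5 × (j's share). Contributing is weakly dominant for j when that share is at least 1/5.5 = 0.1818, and contributing 0 is dominant otherwise.
Player H alone (share 9/44) is above the threshold, contributing 51; the remaining 9 contribute 0. Total contributed: 51.
Player E keeps 51 and receives 5.5 × 51 × 7/44 = 44.63 from the reservoir fund, for a payoff of 95.63.

95.63 thousand dollars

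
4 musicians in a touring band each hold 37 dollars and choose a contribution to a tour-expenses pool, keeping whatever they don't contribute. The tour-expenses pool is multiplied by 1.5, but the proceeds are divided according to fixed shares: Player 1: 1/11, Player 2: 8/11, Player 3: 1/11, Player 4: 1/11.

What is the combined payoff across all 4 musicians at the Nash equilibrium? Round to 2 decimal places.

166.50 dollars

Player j's private return per contributed unit is 1.5 × (j's share). Contributing is weakly dominant for j when that share is at least 1/1.5 = 0.6667, and contributing 0 is dominant otherwise.
Only Player 2 (8/11) clears that bar, contributing 37; the remaining 3 contribute 0. Total contributed: 37.
The tour-expenses pool pays out 1.5 × 37 = 55.50 in total (split across the unequal shares, but the aggregate is all that matters for the group sum).
The 3 free-riders keep 37 each, adding 111. Group total = 111 + 55.50 = 166.50.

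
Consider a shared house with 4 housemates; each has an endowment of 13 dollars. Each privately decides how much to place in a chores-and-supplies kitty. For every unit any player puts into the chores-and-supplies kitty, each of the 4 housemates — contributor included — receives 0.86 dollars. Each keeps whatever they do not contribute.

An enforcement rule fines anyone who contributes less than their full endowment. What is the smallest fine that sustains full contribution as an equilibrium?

Given the others contribute fully, the best deviation is to contribute 0 (any partial contribution still incurs the fine and gives up units whose private return 0.86 is below 1).
Deviating from 13 to 0 saves 13 dollars but forfeits the deviator's share of the drop in the chores-and-supplies kitty: 0.86 × 13 = 11.18.
So the deviation gain is 13 − 11.18 = 1.82, and the fine must be at least 1.82 dollars to wipe it out.

1.82 dollars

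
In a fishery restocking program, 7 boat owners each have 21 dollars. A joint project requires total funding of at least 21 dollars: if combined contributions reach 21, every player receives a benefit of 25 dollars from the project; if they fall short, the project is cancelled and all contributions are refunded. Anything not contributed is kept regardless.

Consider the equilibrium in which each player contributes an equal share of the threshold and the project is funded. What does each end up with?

Equal share of the threshold: 21/7 = 3.
At this profile no one gains by cutting their contribution: any cut drops the total below 21, the project is cancelled, contributions are refunded, and the deviator ends with 21, which is less than 21 − 3 + 25 = 43. Contributing more than 3 just wastes the excess. So contributing exactly 3 is a best response.
Each player's payoff: 21 − 3 + 25 = 43.

43 dollars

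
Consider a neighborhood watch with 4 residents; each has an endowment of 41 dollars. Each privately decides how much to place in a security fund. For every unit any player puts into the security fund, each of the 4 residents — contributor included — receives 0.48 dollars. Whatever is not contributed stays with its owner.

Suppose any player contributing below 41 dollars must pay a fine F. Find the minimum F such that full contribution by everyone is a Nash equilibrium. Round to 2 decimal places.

21.32 dollars

Given the others contribute fully, the best deviation is to contribute 0 (any partial contribution still incurs the fine and gives up units whose private return 0.48 is below 1).
Deviating from 41 to 0 saves 41 dollars but forfeits the deviator's share of the drop in the security fund: 0.48 × 41 = 19.68.
So the deviation gain is 41 − 19.68 = 21.32, and the fine must be at least 21.32 dollars to wipe it out.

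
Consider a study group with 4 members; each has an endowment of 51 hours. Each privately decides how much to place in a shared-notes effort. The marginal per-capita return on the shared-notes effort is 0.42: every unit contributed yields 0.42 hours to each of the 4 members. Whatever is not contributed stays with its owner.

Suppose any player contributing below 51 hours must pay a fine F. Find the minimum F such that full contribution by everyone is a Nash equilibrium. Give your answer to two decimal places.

29.58 hours

Given the others contribute fully, the best deviation is to contribute 0 (any partial contribution still incurs the fine and gives up units whose private return 0.42 is below 1).
Deviating from 51 to 0 saves 51 hours but forfeits the deviator's share of the drop in the shared-notes effort: 0.42 × 51 = 21.42.
So the deviation gain is 51 − 21.42 = 29.58, and the fine must be at least 29.58 hours to wipe it out.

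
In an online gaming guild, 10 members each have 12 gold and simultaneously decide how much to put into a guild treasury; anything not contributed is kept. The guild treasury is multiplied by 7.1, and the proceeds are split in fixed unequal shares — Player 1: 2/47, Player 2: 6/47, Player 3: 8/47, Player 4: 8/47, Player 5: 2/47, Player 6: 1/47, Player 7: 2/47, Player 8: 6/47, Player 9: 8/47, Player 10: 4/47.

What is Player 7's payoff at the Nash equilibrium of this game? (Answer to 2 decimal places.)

22.88 gold

A player with share s gets back 7.1·s per unit contributed, so full contribution is dominant for anyone with s > 1/7.1 = 0.1408 and zero contribution is dominant for anyone below.
Player 3, Player 4 and Player 9 clear that bar, contributing 12 each; the remaining 7 contribute 0. Total contributed: 36.
Player 7 keeps 12 and receives 7.1 × 36 × 2/47 = 10.88 from the guild treasury, for a payoff of 22.88.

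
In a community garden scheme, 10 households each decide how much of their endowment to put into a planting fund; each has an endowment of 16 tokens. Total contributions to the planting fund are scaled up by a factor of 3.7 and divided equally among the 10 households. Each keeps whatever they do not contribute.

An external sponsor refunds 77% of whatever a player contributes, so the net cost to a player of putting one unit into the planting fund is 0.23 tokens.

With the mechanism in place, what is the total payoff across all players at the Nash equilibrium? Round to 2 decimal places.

Under the mechanism each unit contributed yields (3.7/10) / 0.23 = 1.6087 back to its contributor per unit of net cost, which exceeds 1, making full contribution the dominant choice for everyone.
At the Nash equilibrium everyone contributes 16. Group total payoff = 10 × (16 × 0.77 + 3.7 × 16) = 715.20.

715.20 tokens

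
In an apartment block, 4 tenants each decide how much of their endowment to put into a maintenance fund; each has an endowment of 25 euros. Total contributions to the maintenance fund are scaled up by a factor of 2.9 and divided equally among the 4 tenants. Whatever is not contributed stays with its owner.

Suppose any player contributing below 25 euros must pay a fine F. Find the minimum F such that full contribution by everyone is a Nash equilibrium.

6.88 euros

Given the others contribute fully, the best deviation is to contribute 0 (any partial contribution still incurs the fine and gives up units whose private return 0.7250 is below 1).
Deviating from 25 to 0 saves 25 euros but forfeits the deviator's share of the drop in the maintenance fund: 2.9/4 × 25 = 18.12.
So the deviation gain is 25 − 18.12 = 6.88, and the fine must be at least 6.88 euros to wipe it out.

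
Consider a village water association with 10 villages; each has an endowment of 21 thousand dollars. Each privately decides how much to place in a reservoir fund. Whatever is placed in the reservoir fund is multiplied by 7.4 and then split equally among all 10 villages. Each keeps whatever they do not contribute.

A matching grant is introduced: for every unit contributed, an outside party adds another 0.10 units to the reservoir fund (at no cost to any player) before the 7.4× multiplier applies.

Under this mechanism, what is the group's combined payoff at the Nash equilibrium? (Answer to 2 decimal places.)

210.00 thousand dollars

The effective private return is 7.4 × 1.10 / 10 = 0.8140, which is still under 1, so the mechanism doesn't change anyone's dominant strategy: zero contribution.
Everyone keeps their endowment and the group total is 10 × 21 = 210.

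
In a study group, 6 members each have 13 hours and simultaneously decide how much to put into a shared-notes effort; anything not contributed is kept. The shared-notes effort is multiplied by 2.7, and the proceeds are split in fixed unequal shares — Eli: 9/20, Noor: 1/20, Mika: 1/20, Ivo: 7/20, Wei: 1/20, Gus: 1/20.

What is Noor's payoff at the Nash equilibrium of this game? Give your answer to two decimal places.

14.76 hours

For player j, contributing a unit is worthwhile iff 2.7 × (j's share) ≥ 1, i.e. iff j's share is at least 0.3704.
The only share above 0.3704 is Eli's 9/20, contributing 13; the remaining 5 contribute 0. Total contributed: 13.
Noor keeps 13 and receives 2.7 × 13 × 1/20 = 1.76 from the shared-notes effort, for a payoff of 14.76.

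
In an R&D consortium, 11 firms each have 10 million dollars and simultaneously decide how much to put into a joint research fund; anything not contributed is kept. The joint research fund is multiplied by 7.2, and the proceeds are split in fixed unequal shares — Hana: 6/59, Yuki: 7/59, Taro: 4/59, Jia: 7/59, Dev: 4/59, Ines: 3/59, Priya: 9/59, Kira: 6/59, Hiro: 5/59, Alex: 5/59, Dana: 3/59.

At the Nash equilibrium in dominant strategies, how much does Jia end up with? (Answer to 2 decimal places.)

Player j's private return per contributed unit is 7.2 × (j's share). Contributing is weakly dominant for j when that share is at least 1/7.2 = 0.1389, and contributing 0 is dominant otherwise.
Priya alone (share 9/59) is above the threshold, contributing 10; the remaining 10 contribute 0. Total contributed: 10.
Jia keeps 10 and receives 7.2 × 10 × 7/59 = 8.54 from the joint research fund, for a payoff of 18.54.

18.54 million dollars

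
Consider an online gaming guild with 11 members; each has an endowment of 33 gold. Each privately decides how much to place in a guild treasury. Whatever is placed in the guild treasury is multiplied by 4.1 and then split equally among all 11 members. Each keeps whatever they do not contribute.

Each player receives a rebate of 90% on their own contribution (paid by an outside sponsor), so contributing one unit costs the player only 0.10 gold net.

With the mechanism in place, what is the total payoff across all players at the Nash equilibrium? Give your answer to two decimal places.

1815.00 gold

The effective private return per unit is now (4.1/11) / 0.10 = 3.7273 > 1, so every player's dominant strategy flips to full contribution.
At the Nash equilibrium everyone contributes 33. Group total payoff = 11 × (33 × 0.90 + 4.1 × 33) = 1815.00.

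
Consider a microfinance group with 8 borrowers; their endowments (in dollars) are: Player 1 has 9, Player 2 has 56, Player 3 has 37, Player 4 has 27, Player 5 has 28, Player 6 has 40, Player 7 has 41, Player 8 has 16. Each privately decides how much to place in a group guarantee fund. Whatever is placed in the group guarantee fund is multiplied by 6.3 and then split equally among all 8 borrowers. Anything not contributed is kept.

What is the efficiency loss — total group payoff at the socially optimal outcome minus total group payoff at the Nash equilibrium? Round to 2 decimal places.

1346.20 dollars

The private return per contributed unit is 6.3/8 = 0.7875 < 1 for every player regardless of endowment, so the Nash equilibrium is zero contribution and the group total is Σ E_j = 9 + 56 + 37 + 27 + 28 + 40 + 41 + 16 = 254.
Each contributed unit returns 6.300 to the group, so the social optimum is full contribution by everyone: group total = 6.300 × 254 = 1600.20.
Efficiency loss = (6.300 − 1) × 254 = 1346.20.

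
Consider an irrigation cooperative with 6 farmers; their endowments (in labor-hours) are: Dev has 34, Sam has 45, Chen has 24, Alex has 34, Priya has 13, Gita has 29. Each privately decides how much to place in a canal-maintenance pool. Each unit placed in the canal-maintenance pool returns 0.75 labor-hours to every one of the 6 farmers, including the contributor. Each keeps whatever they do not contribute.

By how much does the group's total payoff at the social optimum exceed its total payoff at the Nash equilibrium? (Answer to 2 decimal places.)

The private return per contributed unit is 0.75 < 1 for everyone, so the Nash equilibrium is zero contribution and the group total is Σ E_j = 34 + 45 + 24 + 34 + 13 + 29 = 179.
Each contributed unit returns 4.500 to the group, so the social optimum is full contribution by everyone: group total = 4.500 × 179 = 805.50.
Efficiency loss = (4.500 − 1) × 179 = 626.50.

626.50 labor-hours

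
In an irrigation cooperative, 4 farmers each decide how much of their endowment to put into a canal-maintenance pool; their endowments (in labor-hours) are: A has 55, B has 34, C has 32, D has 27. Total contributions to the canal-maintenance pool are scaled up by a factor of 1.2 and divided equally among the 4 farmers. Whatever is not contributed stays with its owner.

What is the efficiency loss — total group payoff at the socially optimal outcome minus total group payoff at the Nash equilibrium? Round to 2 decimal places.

29.60 labor-hours

The private return per contributed unit is 1.2/4 = 0.3000 < 1 for every player regardless of endowment, so the Nash equilibrium is zero contribution and the group total is Σ E_j = 55 + 34 + 32 + 27 = 148.
Each contributed unit returns 1.200 to the group, so the social optimum is full contribution by everyone: group total = 1.200 × 148 = 177.60.
Efficiency loss = (1.200 − 1) × 148 = 29.60.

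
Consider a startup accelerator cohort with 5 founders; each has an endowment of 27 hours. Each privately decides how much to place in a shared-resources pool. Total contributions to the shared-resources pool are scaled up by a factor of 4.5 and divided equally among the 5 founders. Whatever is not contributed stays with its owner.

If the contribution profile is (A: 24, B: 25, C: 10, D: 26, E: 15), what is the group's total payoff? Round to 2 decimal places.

485.00 hours

Total contributed: 24 + 25 + 10 + 26 + 15 = 100; total kept: 5 × 27 − 100 = 35.
The shared-resources pool pays out 4.5 × 100 = 450.00 in aggregate.
Group total = 35 + 450.00 = 485.00.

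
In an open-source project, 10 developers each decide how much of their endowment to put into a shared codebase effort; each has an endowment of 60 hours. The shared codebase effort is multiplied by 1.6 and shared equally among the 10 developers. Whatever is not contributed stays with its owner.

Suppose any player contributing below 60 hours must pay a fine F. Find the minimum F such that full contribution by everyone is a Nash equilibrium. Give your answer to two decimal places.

50.40 hours

Given the others contribute fully, the best deviation is to contribute 0 (any partial contribution still incurs the fine and gives up units whose private return 0.1600 is below 1).
Deviating from 60 to 0 saves 60 hours but forfeits the deviator's share of the drop in the shared codebase effort: 1.6/10 × 60 = 9.60.
So the deviation gain is 60 − 9.60 = 50.40, and the fine must be at least 50.40 hours to wipe it out.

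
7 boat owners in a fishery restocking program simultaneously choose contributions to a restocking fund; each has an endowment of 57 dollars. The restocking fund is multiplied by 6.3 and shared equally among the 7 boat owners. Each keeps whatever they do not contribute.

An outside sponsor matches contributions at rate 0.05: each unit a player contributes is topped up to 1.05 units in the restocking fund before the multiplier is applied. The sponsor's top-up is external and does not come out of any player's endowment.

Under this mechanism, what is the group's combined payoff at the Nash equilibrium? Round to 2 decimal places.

399.00 dollars

With the mechanism, a contributed unit returns 6.3 × 1.05 / 7 = 0.9450 per unit of net cost — still below 1 — so contributing 0 remains dominant for every player.
At the Nash equilibrium no one contributes; group total payoff = 7 × 57 = 399.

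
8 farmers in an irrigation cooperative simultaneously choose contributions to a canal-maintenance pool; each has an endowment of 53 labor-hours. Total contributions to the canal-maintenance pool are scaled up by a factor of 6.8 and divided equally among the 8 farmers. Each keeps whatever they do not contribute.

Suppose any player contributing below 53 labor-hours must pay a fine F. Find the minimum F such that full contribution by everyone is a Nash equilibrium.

7.95 labor-hours

Given the others contribute fully, the best deviation is to contribute 0 (any partial contribution still incurs the fine and gives up units whose private return 0.8500 is below 1).
Deviating from 53 to 0 saves 53 labor-hours but forfeits the deviator's share of the drop in the canal-maintenance pool: 6.8/8 × 53 = 45.05.
So the deviation gain is 53 − 45.05 = 7.95, and the fine must be at least 7.95 labor-hours to wipe it out.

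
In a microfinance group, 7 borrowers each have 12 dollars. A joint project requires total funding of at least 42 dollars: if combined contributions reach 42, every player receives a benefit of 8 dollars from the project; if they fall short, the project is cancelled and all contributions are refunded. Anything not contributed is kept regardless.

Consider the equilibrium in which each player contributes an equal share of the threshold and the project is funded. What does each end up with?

Equal share of the threshold: 42/7 = 6.
At this profile no one gains by cutting their contribution: any cut drops the total below 42, the project is cancelled, contributions are refunded, and the deviator ends with 12, which is less than 12 − 6 + 8 = 14. Contributing more than 6 just wastes the excess. So contributing exactly 6 is a best response.
Each player's payoff: 12 − 6 + 8 = 14.

14 dollars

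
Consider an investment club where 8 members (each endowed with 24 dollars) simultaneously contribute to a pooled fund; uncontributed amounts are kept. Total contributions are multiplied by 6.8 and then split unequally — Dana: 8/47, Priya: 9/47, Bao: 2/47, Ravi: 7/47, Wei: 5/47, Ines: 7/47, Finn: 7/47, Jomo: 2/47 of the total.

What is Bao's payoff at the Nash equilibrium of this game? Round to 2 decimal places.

58.72 dollars

For player j, contributing a unit is worthwhile iff 6.8 × (j's share) ≥ 1, i.e. iff j's share is at least 0.1471.
Dana, Priya, Ravi, Ines and Finn are above the threshold, contributing 24 each; the remaining 3 contribute 0. Total contributed: 120.
Bao keeps 24 and receives 6.8 × 120 × 2/47 = 34.72 from the pooled fund, for a payoff of 58.72.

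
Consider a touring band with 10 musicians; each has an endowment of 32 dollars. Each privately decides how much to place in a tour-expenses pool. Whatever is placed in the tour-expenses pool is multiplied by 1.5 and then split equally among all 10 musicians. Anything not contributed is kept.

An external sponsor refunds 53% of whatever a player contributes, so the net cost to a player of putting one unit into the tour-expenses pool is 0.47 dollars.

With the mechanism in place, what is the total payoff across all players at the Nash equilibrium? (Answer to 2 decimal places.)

The effective private return is (1.5/10) / 0.47 = 0.3191, which is still under 1, so the mechanism doesn't change anyone's dominant strategy: zero contribution.
At the Nash equilibrium no one contributes; group total payoff = 10 × 32 = 320.

320.00 dollars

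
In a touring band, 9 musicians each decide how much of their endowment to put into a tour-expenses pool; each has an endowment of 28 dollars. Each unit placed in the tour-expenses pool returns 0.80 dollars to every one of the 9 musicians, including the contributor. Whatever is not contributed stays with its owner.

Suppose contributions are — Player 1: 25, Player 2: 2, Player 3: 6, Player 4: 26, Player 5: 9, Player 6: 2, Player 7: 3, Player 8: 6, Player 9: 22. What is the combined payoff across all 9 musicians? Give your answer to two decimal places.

Total contributed: 25 + 2 + 6 + 26 + 9 + 2 + 3 + 6 + 22 = 101; total kept: 9 × 28 − 101 = 151.
The tour-expenses pool pays out 0.80 × 9 × 101 = 727.20 in aggregate.
Group total = 151 + 727.20 = 878.20.

878.20 dollars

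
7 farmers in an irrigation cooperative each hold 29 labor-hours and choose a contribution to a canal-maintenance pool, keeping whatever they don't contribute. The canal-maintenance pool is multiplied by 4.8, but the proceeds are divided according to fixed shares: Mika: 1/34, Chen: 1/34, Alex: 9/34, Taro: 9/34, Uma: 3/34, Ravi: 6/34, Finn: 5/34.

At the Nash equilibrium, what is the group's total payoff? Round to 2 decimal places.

423.40 labor-hours

A player with share s gets back 4.8·s per unit contributed, so full contribution is dominant for anyone with s > 1/4.8 = 0.2083 and zero contribution is dominant for anyone below.
Alex and Taro are above the threshold, contributing 29 each; the remaining 5 contribute 0. Total contributed: 58.
The canal-maintenance pool pays out 4.8 × 58 = 278.40 in total (split across the unequal shares, but the aggregate is all that matters for the group sum).
The 5 free-riders keep 29 each, adding 145. Group total = 145 + 278.40 = 423.40.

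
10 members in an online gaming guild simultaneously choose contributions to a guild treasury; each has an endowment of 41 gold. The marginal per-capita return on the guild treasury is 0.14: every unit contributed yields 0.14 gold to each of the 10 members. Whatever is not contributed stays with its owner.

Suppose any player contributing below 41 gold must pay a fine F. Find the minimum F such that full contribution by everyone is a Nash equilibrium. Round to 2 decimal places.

35.26 gold

Given the others contribute fully, the best deviation is to contribute 0 (any partial contribution still incurs the fine and gives up units whose private return 0.14 is below 1).
Deviating from 41 to 0 saves 41 gold but forfeits the deviator's share of the drop in the guild treasury: 0.14 × 41 = 5.74.
So the deviation gain is 41 − 5.74 = 35.26, and the fine must be at least 35.26 gold to wipe it out.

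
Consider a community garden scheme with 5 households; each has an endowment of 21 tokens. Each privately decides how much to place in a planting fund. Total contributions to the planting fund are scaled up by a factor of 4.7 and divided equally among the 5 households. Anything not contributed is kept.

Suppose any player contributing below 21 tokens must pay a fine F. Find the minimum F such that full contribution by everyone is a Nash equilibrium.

Given the others contribute fully, the best deviation is to contribute 0 (any partial contribution still incurs the fine and gives up units whose private return 0.9400 is below 1).
Deviating from 21 to 0 saves 21 tokens but forfeits the deviator's share of the drop in the planting fund: 4.7/5 × 21 = 19.74.
So the deviation gain is 21 − 19.74 = 1.26, and the fine must be at least 1.26 tokens to wipe it out.

1.26 tokens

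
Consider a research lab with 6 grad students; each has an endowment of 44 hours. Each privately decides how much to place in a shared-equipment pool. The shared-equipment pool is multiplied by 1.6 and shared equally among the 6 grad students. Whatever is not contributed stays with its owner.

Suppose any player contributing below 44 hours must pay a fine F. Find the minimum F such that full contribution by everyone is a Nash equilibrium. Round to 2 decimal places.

Given the others contribute fully, the best deviation is to contribute 0 (any partial contribution still incurs the fine and gives up units whose private return 0.2667 is below 1).
Deviating from 44 to 0 saves 44 hours but forfeits the deviator's share of the drop in the shared-equipment pool: 1.6/6 × 44 = 11.73.
So the deviation gain is 44 − 11.73 = 32.27, and the fine must be at least 32.27 hours to wipe it out.

32.27 hours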